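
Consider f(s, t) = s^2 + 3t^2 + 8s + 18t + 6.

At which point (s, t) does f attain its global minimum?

(-4, -3)

f(s,t) separates as P(s) + Q(t) + 6, so its minimum is min P + min Q + 6.
P'(s) = 2s + 8 vanishes at s ∈ {-4}; Q'(t) = 6(t + 3) vanishes at t ∈ {-3}.
Local minima of P (where P''>0): P(-4)=-16. Local minima of Q: Q(-3)=-27.
So the global minimum of f is P(-4) + Q(-3) + 6 = -16 − 27 + 6 = -37, attained at (-4, -3).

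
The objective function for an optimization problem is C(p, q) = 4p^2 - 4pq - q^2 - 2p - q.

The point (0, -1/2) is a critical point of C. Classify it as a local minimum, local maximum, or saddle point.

The Hessian of C is constant: H = [[8, -4], [-4, -2]].
det(H) = 8·(-2) − (-4)² = -32.
Since det(H) < 0, H is indefinite and the critical point is a saddle point.

saddle point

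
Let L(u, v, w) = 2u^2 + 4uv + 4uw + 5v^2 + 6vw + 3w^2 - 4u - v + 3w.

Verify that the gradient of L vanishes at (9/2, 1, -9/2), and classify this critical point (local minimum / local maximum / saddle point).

∇L = (4u + 4v + 4w - 4, 4u + 10v + 6w - 1, 4u + 6v + 6w + 3); substituting (9/2, 1, -9/2) gives ∇L = (0, 0, 0), so (9/2, 1, -9/2) is indeed a critical point.
The Hessian is constant: H = [[4, 4, 4], [4, 10, 6], [4, 6, 6]].
Leading principal minors: Δ₁ = 4, Δ₂ = 24, Δ₃ = 32.
All leading minors are positive, so H is positive definite: a local minimum.

local minimum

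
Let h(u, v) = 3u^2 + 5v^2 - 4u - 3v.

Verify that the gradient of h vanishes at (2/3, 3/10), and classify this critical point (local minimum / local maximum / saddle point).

local minimum

∇h = (6u - 4, 10v - 3); substituting (2/3, 3/10) gives ∇h = (0, 0), so (2/3, 3/10) is indeed a critical point.
The Hessian of h is constant: H = [[6, 0], [0, 10]].
det(H) = 6·10 − 0² = 60.
det(H) > 0 and tr(H) = 16 > 0, so H is positive definite and the point is a local minimum.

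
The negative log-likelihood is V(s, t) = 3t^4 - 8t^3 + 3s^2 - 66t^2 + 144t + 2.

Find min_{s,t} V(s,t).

-565

V(s,t) separates as P(s) + Q(t) + 2, so its minimum is min P + min Q + 2.
P'(s) = 6s vanishes at s ∈ {0}; Q'(t) = 12(t - 4)(t - 1)(t + 3) vanishes at t ∈ {-3, 1, 4}.
Local minima of P (where P''>0): P(0)=0. Local minima of Q: Q(-3)=-567, Q(4)=-224.
So the global minimum of V is P(0) + Q(-3) + 2 = 0 − 567 + 2 = -565, attained at (0, -3).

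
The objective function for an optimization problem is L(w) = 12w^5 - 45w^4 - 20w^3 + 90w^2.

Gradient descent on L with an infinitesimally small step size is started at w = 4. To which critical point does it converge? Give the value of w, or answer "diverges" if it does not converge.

L'(w) = 60w(w - 3)(w - 1)(w + 1), so L'(4) = 3600.
Gradient descent moves in the -L' direction, i.e. w is decreasing.
The nearest critical point in that direction is w = 3, where L'' = 1440 > 0 (a local minimum). The iterate converges there.

3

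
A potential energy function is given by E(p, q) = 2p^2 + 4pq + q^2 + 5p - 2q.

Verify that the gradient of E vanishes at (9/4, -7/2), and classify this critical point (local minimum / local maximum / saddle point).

saddle point

∇E = (4p + 4q + 5, 4p + 2q - 2); substituting (9/4, -7/2) gives ∇E = (0, 0), so (9/4, -7/2) is indeed a critical point.
The Hessian of E is constant: H = [[4, 4], [4, 2]].
det(H) = 4·2 − 4² = -8.
Since det(H) < 0, H is indefinite and the critical point is a saddle point.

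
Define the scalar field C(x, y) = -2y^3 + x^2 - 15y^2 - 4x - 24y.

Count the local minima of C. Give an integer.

C separates as a function of x plus a function of y, so ∇C=0 decouples.
∂C/∂x = 2(x - 2) = 0 at x ∈ {2}; ∂C/∂y = -6(y + 1)(y + 4) = 0 at y ∈ {-4, -1}.
The Hessian is diagonal: diag(C_xx, C_yy). Second derivatives: C_xx(2)=2; C_yy(-4)=18, C_yy(-1)=-18.
Local minima occur where both diagonal entries positive: (2, -4). Count: 1.

1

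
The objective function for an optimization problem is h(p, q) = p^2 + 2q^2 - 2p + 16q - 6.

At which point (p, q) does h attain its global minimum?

h(p,q) separates as A(p) + B(q) − 6, so its minimum is min A + min B − 6.
A'(p) = 2p - 2 vanishes at p ∈ {1}; B'(q) = 4q + 16 vanishes at q ∈ {-4}.
Local minima of A (where A''>0): A(1)=-1. Local minima of B: B(-4)=-32.
So the global minimum of h is A(1) + B(-4) − 6 = -1 − 32 − 6 = -39, attained at (1, -4).

(1, -4)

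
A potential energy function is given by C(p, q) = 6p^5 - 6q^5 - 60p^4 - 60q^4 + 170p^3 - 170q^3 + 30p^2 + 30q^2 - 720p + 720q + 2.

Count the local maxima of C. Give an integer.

C separates as a function of p plus a function of q, so ∇C=0 decouples.
∂C/∂p = 30(p - 4)(p - 3)(p - 2)(p + 1) = 0 at p ∈ {-1, 2, 3, 4}; ∂C/∂q = -30(q - 1)(q + 2)(q + 3)(q + 4) = 0 at q ∈ {-4, -3, -2, 1}.
The Hessian is diagonal: diag(C_pp, C_qq). Second derivatives: C_pp(-1)=-1800, C_pp(2)=180, C_pp(3)=-120, C_pp(4)=300; C_qq(-4)=300, C_qq(-3)=-120, C_qq(-2)=180, C_qq(1)=-1800.
Local maxima occur where both diagonal entries negative: (-1, -3), (-1, 1), (3, -3), (3, 1). Count: 4.

4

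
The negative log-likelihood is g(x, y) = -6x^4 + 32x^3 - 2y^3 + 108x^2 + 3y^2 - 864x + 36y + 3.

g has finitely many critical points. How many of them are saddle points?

g separates as a function of x plus a function of y, so ∇g=0 decouples.
∂g/∂x = -24(x - 4)(x - 3)(x + 3) = 0 at x ∈ {-3, 3, 4}; ∂g/∂y = -6(y - 3)(y + 2) = 0 at y ∈ {-2, 3}.
The Hessian is diagonal: diag(g_xx, g_yy). Second derivatives: g_xx(-3)=-1008, g_xx(3)=144, g_xx(4)=-168; g_yy(-2)=30, g_yy(3)=-30.
Saddle points occur where the two diagonal entries have opposite signs: (-3, -2), (3, 3), (4, -2). Count: 3.

3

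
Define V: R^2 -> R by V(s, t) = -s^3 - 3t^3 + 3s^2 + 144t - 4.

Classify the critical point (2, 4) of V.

The mixed partial ∂²V/∂s∂t is 0, so the Hessian at any point is diag(V_ss, V_tt) = diag(6(-s + 1), -18t).
At (2, 4): H = diag(-6, -72).
Both eigenvalues are negative, so H is negative definite: a local maximum.

local maximum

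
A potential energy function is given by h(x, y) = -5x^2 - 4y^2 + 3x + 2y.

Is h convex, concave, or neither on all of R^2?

h is quadratic, so its Hessian is the constant matrix H = [[-10, 0], [0, -8]].
det(H) = 80, tr(H) = -18.
det(H) > 0 and tr(H) < 0, so H is negative definite everywhere: concave.

concave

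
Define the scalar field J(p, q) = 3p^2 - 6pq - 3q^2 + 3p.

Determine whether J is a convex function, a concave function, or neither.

J is quadratic, so its Hessian is the constant matrix H = [[6, -6], [-6, -6]].
det(H) = -72, tr(H) = 0.
det(H) < 0, so H is indefinite: neither convex nor concave.

neither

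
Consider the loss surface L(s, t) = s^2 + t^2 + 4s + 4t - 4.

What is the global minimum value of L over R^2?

L(s,t) separates as P(s) + Q(t) − 4, so its minimum is min P + min Q − 4.
P'(s) = 2s + 4 vanishes at s ∈ {-2}; Q'(t) = 2(t + 2) vanishes at t ∈ {-2}.
Local minima of P (where P''>0): P(-2)=-4. Local minima of Q: Q(-2)=-4.
So the global minimum of L is P(-2) + Q(-2) − 4 = -4 − 4 − 4 = -12, attained at (-2, -2).

-12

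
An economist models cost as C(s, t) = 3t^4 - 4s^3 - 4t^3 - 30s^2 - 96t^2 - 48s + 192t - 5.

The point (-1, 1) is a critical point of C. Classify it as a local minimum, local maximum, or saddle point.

The mixed partial ∂²C/∂s∂t is 0, so the Hessian at any point is diag(C_ss, C_tt) = diag(-12(2s + 5), 12(3t^2 - 2t - 16)).
At (-1, 1): H = diag(-36, -180).
Both eigenvalues are negative, so H is negative definite: a local maximum.

local maximum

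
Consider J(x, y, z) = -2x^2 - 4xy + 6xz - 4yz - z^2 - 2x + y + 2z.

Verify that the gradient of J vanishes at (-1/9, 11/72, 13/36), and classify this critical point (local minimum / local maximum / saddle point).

saddle point

∇J = (-4x - 4y + 6z - 2, -4x - 4z + 1, 6x - 4y - 2z + 2); substituting (-1/9, 11/72, 13/36) gives ∇J = (0, 0, 0), so (-1/9, 11/72, 13/36) is indeed a critical point.
The Hessian is constant: H = [[-4, -4, 6], [-4, 0, -4], [6, -4, -2]].
Leading principal minors: Δ₁ = -4, Δ₂ = -16, Δ₃ = 288.
The minors fit neither the all-positive nor the alternating-sign pattern, so H is indefinite: a saddle point.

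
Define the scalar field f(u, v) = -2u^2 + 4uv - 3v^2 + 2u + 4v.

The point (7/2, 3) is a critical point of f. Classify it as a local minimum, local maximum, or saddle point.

local maximum

The Hessian of f is constant: H = [[-4, 4], [4, -6]].
det(H) = (-4)·(-6) − 4² = 8.
det(H) > 0 and tr(H) = -10 < 0, so H is negative definite and the point is a local maximum.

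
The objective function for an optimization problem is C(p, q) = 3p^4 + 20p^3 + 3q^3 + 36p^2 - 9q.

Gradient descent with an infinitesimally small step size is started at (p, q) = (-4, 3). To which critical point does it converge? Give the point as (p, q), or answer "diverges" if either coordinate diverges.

C is separable, so gradient descent decouples: p follows -∂C/∂p, q follows -∂C/∂q.
∂C/∂p = 12p(p + 2)(p + 3); at p=-4 this is -96, so p increases.
∂C/∂q = 9(q - 1)(q + 1); at q=3 this is 72, so q decreases.
p converges to its nearest critical value -3 (a local min of the p-part); q converges to 1. The iterate converges to (-3, 1).

(-3, 1)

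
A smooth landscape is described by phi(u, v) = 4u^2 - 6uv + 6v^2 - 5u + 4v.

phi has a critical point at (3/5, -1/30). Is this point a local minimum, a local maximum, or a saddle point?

local minimum

The Hessian of phi is constant: H = [[8, -6], [-6, 12]].
det(H) = 8·12 − (-6)² = 60.
det(H) > 0 and tr(H) = 20 > 0, so H is positive definite and the point is a local minimum.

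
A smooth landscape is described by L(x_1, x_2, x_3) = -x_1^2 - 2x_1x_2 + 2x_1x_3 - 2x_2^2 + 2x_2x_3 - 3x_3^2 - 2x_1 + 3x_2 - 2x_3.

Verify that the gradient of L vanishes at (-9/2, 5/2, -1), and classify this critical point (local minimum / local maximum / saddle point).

∇L = (-2x_1 - 2x_2 + 2x_3 - 2, -2x_1 - 4x_2 + 2x_3 + 3, 2x_1 + 2x_2 - 6x_3 - 2); substituting (-9/2, 5/2, -1) gives ∇L = (0, 0, 0), so (-9/2, 5/2, -1) is indeed a critical point.
The Hessian is constant: H = [[-2, -2, 2], [-2, -4, 2], [2, 2, -6]].
Leading principal minors: Δ₁ = -2, Δ₂ = 4, Δ₃ = -16.
The minors alternate sign starting negative (−, +, −), so H is negative definite: a local maximum.

local maximum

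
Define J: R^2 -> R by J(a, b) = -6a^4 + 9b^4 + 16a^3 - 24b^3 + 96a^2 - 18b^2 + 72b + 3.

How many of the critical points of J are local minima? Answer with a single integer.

J separates as a function of a plus a function of b, so ∇J=0 decouples.
∂J/∂a = -24a(a - 4)(a + 2) = 0 at a ∈ {-2, 0, 4}; ∂J/∂b = 36(b - 2)(b - 1)(b + 1) = 0 at b ∈ {-1, 1, 2}.
The Hessian is diagonal: diag(J_aa, J_bb). Second derivatives: J_aa(-2)=-288, J_aa(0)=192, J_aa(4)=-576; J_bb(-1)=216, J_bb(1)=-72, J_bb(2)=108.
Local minima occur where both diagonal entries positive: (0, -1), (0, 2). Count: 2.

2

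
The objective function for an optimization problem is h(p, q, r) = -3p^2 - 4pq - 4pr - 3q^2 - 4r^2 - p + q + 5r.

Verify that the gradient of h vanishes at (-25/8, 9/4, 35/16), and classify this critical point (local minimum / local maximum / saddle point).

local maximum

∇h = (-6p - 4q - 4r - 1, -4p - 6q + 1, -4p - 8r + 5); substituting (-25/8, 9/4, 35/16) gives ∇h = (0, 0, 0), so (-25/8, 9/4, 35/16) is indeed a critical point.
The Hessian is constant: H = [[-6, -4, -4], [-4, -6, 0], [-4, 0, -8]].
Leading principal minors: Δ₁ = -6, Δ₂ = 20, Δ₃ = -64.
The minors alternate sign starting negative (−, +, −), so H is negative definite: a local maximum.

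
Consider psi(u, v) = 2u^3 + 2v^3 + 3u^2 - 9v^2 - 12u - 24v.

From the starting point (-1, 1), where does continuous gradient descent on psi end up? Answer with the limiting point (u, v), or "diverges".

(1, 4)

psi is separable, so gradient descent decouples: u follows -∂psi/∂u, v follows -∂psi/∂v.
∂psi/∂u = 6(u - 1)(u + 2); at u=-1 this is -12, so u increases.
∂psi/∂v = 6(v - 4)(v + 1); at v=1 this is -36, so v increases.
u converges to its nearest critical value 1 (a local min of the u-part); v converges to 4. The iterate converges to (1, 4).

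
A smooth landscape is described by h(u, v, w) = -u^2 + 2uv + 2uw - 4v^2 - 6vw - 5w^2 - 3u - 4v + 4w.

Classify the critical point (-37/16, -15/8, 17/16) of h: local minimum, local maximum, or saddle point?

local maximum

The Hessian is constant: H = [[-2, 2, 2], [2, -8, -6], [2, -6, -10]].
Leading principal minors: Δ₁ = -2, Δ₂ = 12, Δ₃ = -64.
The minors alternate sign starting negative (−, +, −), so H is negative definite: a local maximum.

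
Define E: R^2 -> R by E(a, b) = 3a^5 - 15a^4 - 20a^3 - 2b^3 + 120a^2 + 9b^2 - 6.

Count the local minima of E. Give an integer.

2

E separates as a function of a plus a function of b, so ∇E=0 decouples.
∂E/∂a = 15a(a - 4)(a - 2)(a + 2) = 0 at a ∈ {-2, 0, 2, 4}; ∂E/∂b = -6b(b - 3) = 0 at b ∈ {0, 3}.
The Hessian is diagonal: diag(E_aa, E_bb). Second derivatives: E_aa(-2)=-720, E_aa(0)=240, E_aa(2)=-240, E_aa(4)=720; E_bb(0)=18, E_bb(3)=-18.
Local minima occur where both diagonal entries positive: (0, 0), (4, 0). Count: 2.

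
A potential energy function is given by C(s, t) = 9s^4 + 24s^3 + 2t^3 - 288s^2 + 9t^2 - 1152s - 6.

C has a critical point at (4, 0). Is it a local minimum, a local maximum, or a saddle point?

local minimum

The mixed partial ∂²C/∂s∂t is 0, so the Hessian at any point is diag(C_ss, C_tt) = diag(36(3s^2 + 4s - 16), 6(2t + 3)).
At (4, 0): H = diag(1728, 18).
Both eigenvalues are positive, so H is positive definite: a local minimum.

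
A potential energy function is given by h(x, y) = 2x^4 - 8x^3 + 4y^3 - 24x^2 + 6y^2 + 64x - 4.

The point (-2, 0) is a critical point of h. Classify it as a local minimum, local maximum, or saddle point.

local minimum

The mixed partial ∂²h/∂x∂y is 0, so the Hessian at any point is diag(h_xx, h_yy) = diag(24(x^2 - 2x - 2), 12(2y + 1)).
At (-2, 0): H = diag(144, 12).
Both eigenvalues are positive, so H is positive definite: a local minimum.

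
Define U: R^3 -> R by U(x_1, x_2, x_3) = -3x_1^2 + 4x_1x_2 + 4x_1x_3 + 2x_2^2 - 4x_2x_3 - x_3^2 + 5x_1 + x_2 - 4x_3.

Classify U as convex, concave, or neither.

neither

U is quadratic, so its Hessian is the constant matrix H = [[-6, 4, 4], [4, 4, -4], [4, -4, -2]].
Leading principal minors: -6, -40, -16.
Neither pattern holds ⇒ H is indefinite ⇒ neither convex nor concave.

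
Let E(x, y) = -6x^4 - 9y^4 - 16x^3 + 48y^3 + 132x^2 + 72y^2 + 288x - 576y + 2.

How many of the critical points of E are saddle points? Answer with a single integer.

4

E separates as a function of x plus a function of y, so ∇E=0 decouples.
∂E/∂x = -24(x - 3)(x + 1)(x + 4) = 0 at x ∈ {-4, -1, 3}; ∂E/∂y = -36(y - 4)(y - 2)(y + 2) = 0 at y ∈ {-2, 2, 4}.
The Hessian is diagonal: diag(E_xx, E_yy). Second derivatives: E_xx(-4)=-504, E_xx(-1)=288, E_xx(3)=-672; E_yy(-2)=-864, E_yy(2)=288, E_yy(4)=-432.
Saddle points occur where the two diagonal entries have opposite signs: (-4, 2), (-1, -2), (-1, 4), (3, 2). Count: 4.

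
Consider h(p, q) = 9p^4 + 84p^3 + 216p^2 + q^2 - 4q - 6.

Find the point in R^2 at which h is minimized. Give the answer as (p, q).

(0, 2)

h(p,q) separates as A(p) + B(q) − 6, so its minimum is min A + min B − 6.
A'(p) = 36p(p + 3)(p + 4) vanishes at p ∈ {-4, -3, 0}; B'(q) = 2q - 4 vanishes at q ∈ {2}.
Local minima of A (where A''>0): A(-4)=384, A(0)=0. Local minima of B: B(2)=-4.
So the global minimum of h is A(0) + B(2) − 6 = 0 − 4 − 6 = -10, attained at (0, 2).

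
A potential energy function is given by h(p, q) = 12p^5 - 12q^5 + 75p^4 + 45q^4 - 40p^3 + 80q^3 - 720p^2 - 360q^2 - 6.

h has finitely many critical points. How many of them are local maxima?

4

h separates as a function of p plus a function of q, so ∇h=0 decouples.
∂h/∂p = 60p(p - 2)(p + 3)(p + 4) = 0 at p ∈ {-4, -3, 0, 2}; ∂h/∂q = -60q(q - 3)(q - 2)(q + 2) = 0 at q ∈ {-2, 0, 2, 3}.
The Hessian is diagonal: diag(h_pp, h_qq). Second derivatives: h_pp(-4)=-1440, h_pp(-3)=900, h_pp(0)=-1440, h_pp(2)=3600; h_qq(-2)=2400, h_qq(0)=-720, h_qq(2)=480, h_qq(3)=-900.
Local maxima occur where both diagonal entries negative: (-4, 0), (-4, 3), (0, 0), (0, 3). Count: 4.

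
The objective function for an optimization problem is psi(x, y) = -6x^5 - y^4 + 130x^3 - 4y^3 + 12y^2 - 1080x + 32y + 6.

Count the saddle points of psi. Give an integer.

6

psi separates as a function of x plus a function of y, so ∇psi=0 decouples.
∂psi/∂x = -30(x - 3)(x - 2)(x + 2)(x + 3) = 0 at x ∈ {-3, -2, 2, 3}; ∂psi/∂y = -4(y - 2)(y + 1)(y + 4) = 0 at y ∈ {-4, -1, 2}.
The Hessian is diagonal: diag(psi_xx, psi_yy). Second derivatives: psi_xx(-3)=900, psi_xx(-2)=-600, psi_xx(2)=600, psi_xx(3)=-900; psi_yy(-4)=-72, psi_yy(-1)=36, psi_yy(2)=-72.
Saddle points occur where the two diagonal entries have opposite signs: (-3, -4), (-3, 2), (-2, -1), (2, -4), (2, 2), (3, -1). Count: 6.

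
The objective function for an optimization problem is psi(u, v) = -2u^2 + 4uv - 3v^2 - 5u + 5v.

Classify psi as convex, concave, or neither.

concave

psi is quadratic, so its Hessian is the constant matrix H = [[-4, 4], [4, -6]].
det(H) = 8, tr(H) = -10.
det(H) > 0 and tr(H) < 0, so H is negative definite everywhere: concave.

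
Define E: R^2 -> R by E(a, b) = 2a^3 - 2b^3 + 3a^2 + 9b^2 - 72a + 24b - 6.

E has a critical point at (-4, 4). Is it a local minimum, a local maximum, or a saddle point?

local maximum

The mixed partial ∂²E/∂a∂b is 0, so the Hessian at any point is diag(E_aa, E_bb) = diag(6(2a + 1), 6(-2b + 3)).
At (-4, 4): H = diag(-42, -30).
Both eigenvalues are negative, so H is negative definite: a local maximum.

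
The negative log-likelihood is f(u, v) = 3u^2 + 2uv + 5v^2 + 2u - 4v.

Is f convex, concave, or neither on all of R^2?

f is quadratic, so its Hessian is the constant matrix H = [[6, 2], [2, 10]].
det(H) = 56, tr(H) = 16.
det(H) > 0 and tr(H) > 0, so H is positive definite everywhere: convex.

convex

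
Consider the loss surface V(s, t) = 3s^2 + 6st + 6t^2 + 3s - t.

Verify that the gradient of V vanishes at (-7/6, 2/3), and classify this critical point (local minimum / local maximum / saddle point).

∇V = (6s + 6t + 3, 6s + 12t - 1); substituting (-7/6, 2/3) gives ∇V = (0, 0), so (-7/6, 2/3) is indeed a critical point.
The Hessian of V is constant: H = [[6, 6], [6, 12]].
det(H) = 6·12 − 6² = 36.
det(H) > 0 and tr(H) = 18 > 0, so H is positive definite and the point is a local minimum.

local minimum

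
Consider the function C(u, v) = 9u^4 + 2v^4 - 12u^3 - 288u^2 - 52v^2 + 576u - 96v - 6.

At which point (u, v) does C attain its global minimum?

C(u,v) separates as P(u) + Q(v) − 6, so its minimum is min P + min Q − 6.
P'(u) = 36(u - 4)(u - 1)(u + 4) vanishes at u ∈ {-4, 1, 4}; Q'(v) = 8(v - 4)(v + 1)(v + 3) vanishes at v ∈ {-3, -1, 4}.
Local minima of P (where P''>0): P(-4)=-3840, P(4)=-768. Local minima of Q: Q(-3)=-18, Q(4)=-704.
So the global minimum of C is P(-4) + Q(4) − 6 = -3840 − 704 − 6 = -4550, attained at (-4, 4).

(-4, 4)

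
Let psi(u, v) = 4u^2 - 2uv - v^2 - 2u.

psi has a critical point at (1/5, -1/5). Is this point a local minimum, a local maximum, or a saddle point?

saddle point

The Hessian of psi is constant: H = [[8, -2], [-2, -2]].
det(H) = 8·(-2) − (-2)² = -20.
Since det(H) < 0, H is indefinite and the critical point is a saddle point.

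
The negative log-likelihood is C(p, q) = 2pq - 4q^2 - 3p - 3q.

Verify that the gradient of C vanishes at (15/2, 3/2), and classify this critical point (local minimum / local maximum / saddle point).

saddle point

∇C = (2q - 3, 2p - 8q - 3); substituting (15/2, 3/2) gives ∇C = (0, 0), so (15/2, 3/2) is indeed a critical point.
The Hessian of C is constant: H = [[0, 2], [2, -8]].
det(H) = 0·(-8) − 2² = -4.
Since det(H) < 0, H is indefinite and the critical point is a saddle point.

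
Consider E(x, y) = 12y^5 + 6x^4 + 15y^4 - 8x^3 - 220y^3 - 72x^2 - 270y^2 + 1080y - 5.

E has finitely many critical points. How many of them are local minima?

E separates as a function of x plus a function of y, so ∇E=0 decouples.
∂E/∂x = 24x(x - 3)(x + 2) = 0 at x ∈ {-2, 0, 3}; ∂E/∂y = 60(y - 3)(y - 1)(y + 2)(y + 3) = 0 at y ∈ {-3, -2, 1, 3}.
The Hessian is diagonal: diag(E_xx, E_yy). Second derivatives: E_xx(-2)=240, E_xx(0)=-144, E_xx(3)=360; E_yy(-3)=-1440, E_yy(-2)=900, E_yy(1)=-1440, E_yy(3)=3600.
Local minima occur where both diagonal entries positive: (-2, -2), (-2, 3), (3, -2), (3, 3). Count: 4.

4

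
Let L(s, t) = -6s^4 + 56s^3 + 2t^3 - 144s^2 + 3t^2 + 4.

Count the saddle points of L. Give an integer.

3

L separates as a function of s plus a function of t, so ∇L=0 decouples.
∂L/∂s = -24s(s - 4)(s - 3) = 0 at s ∈ {0, 3, 4}; ∂L/∂t = 6t(t + 1) = 0 at t ∈ {-1, 0}.
The Hessian is diagonal: diag(L_ss, L_tt). Second derivatives: L_ss(0)=-288, L_ss(3)=72, L_ss(4)=-96; L_tt(-1)=-6, L_tt(0)=6.
Saddle points occur where the two diagonal entries have opposite signs: (0, 0), (3, -1), (4, 0). Count: 3.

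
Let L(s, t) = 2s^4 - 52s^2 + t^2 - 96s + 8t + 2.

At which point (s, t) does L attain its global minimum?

(4, -4)

L(s,t) separates as P(s) + Q(t) + 2, so its minimum is min P + min Q + 2.
P'(s) = 8(s - 4)(s + 1)(s + 3) vanishes at s ∈ {-3, -1, 4}; Q'(t) = 2(t + 4) vanishes at t ∈ {-4}.
Local minima of P (where P''>0): P(-3)=-18, P(4)=-704. Local minima of Q: Q(-4)=-16.
So the global minimum of L is P(4) + Q(-4) + 2 = -704 − 16 + 2 = -718, attained at (4, -4).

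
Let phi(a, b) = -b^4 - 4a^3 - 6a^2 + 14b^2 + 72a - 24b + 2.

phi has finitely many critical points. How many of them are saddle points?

phi separates as a function of a plus a function of b, so ∇phi=0 decouples.
∂phi/∂a = -12(a - 2)(a + 3) = 0 at a ∈ {-3, 2}; ∂phi/∂b = -4(b - 2)(b - 1)(b + 3) = 0 at b ∈ {-3, 1, 2}.
The Hessian is diagonal: diag(phi_aa, phi_bb). Second derivatives: phi_aa(-3)=60, phi_aa(2)=-60; phi_bb(-3)=-80, phi_bb(1)=16, phi_bb(2)=-20.
Saddle points occur where the two diagonal entries have opposite signs: (-3, -3), (-3, 2), (2, 1). Count: 3.

3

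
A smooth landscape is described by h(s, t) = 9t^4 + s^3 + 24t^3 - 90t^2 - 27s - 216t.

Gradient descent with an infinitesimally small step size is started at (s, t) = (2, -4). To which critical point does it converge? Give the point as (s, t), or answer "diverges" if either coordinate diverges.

h is separable, so gradient descent decouples: s follows -∂h/∂s, t follows -∂h/∂t.
∂h/∂s = 3(s - 3)(s + 3); at s=2 this is -15, so s increases.
∂h/∂t = 36(t - 2)(t + 1)(t + 3); at t=-4 this is -648, so t increases.
s converges to its nearest critical value 3 (a local min of the s-part); t converges to -3. The iterate converges to (3, -3).

(3, -3)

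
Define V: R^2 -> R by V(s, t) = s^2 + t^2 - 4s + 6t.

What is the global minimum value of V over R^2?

V(s,t) separates as P(s) + Q(t), so its minimum is min P + min Q.
P'(s) = 2s - 4 vanishes at s ∈ {2}; Q'(t) = 2(t + 3) vanishes at t ∈ {-3}.
Local minima of P (where P''>0): P(2)=-4. Local minima of Q: Q(-3)=-9.
So the global minimum of V is P(2) + Q(-3) = -4 − 9 = -13, attained at (2, -3).

-13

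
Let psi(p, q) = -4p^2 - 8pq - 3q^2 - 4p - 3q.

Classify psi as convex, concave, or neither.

neither

psi is quadratic, so its Hessian is the constant matrix H = [[-8, -8], [-8, -6]].
det(H) = -16, tr(H) = -14.
det(H) < 0, so H is indefinite: neither convex nor concave.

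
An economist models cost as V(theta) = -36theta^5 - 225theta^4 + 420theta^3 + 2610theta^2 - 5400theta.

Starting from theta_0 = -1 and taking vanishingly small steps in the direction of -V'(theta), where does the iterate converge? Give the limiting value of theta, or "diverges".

V'(theta) = -180(theta - 2)(theta - 1)(theta + 3)(theta + 5), so V'(-1) = -8640.
Gradient descent moves in the -V' direction, i.e. theta is increasing.
The nearest critical point in that direction is theta = 1, where V'' = 4320 > 0 (a local minimum). The iterate converges there.

1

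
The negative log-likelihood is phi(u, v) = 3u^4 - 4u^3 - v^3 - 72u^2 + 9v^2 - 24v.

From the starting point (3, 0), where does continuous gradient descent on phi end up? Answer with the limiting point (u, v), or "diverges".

(4, 2)

phi is separable, so gradient descent decouples: u follows -∂phi/∂u, v follows -∂phi/∂v.
∂phi/∂u = 12u(u - 4)(u + 3); at u=3 this is -216, so u increases.
∂phi/∂v = -3(v - 4)(v - 2); at v=0 this is -24, so v increases.
u converges to its nearest critical value 4 (a local min of the u-part); v converges to 2. The iterate converges to (4, 2).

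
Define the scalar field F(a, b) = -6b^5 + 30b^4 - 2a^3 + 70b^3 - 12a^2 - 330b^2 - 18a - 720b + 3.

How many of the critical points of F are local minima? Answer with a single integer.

F separates as a function of a plus a function of b, so ∇F=0 decouples.
∂F/∂a = -6(a + 1)(a + 3) = 0 at a ∈ {-3, -1}; ∂F/∂b = -30(b - 4)(b - 3)(b + 1)(b + 2) = 0 at b ∈ {-2, -1, 3, 4}.
The Hessian is diagonal: diag(F_aa, F_bb). Second derivatives: F_aa(-3)=12, F_aa(-1)=-12; F_bb(-2)=900, F_bb(-1)=-600, F_bb(3)=600, F_bb(4)=-900.
Local minima occur where both diagonal entries positive: (-3, -2), (-3, 3). Count: 2.

2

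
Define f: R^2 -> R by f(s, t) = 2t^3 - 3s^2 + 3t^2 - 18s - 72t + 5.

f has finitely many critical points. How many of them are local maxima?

f separates as a function of s plus a function of t, so ∇f=0 decouples.
∂f/∂s = -6(s + 3) = 0 at s ∈ {-3}; ∂f/∂t = 6(t - 3)(t + 4) = 0 at t ∈ {-4, 3}.
The Hessian is diagonal: diag(f_ss, f_tt). Second derivatives: f_ss(-3)=-6; f_tt(-4)=-42, f_tt(3)=42.
Local maxima occur where both diagonal entries negative: (-3, -4). Count: 1.

1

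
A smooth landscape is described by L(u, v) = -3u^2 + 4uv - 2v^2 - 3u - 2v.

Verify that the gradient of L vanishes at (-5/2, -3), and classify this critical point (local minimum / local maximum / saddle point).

local maximum

∇L = (-6u + 4v - 3, 4u - 4v - 2); substituting (-5/2, -3) gives ∇L = (0, 0), so (-5/2, -3) is indeed a critical point.
The Hessian of L is constant: H = [[-6, 4], [4, -4]].
det(H) = (-6)·(-4) − 4² = 8.
det(H) > 0 and tr(H) = -10 < 0, so H is negative definite and the point is a local maximum.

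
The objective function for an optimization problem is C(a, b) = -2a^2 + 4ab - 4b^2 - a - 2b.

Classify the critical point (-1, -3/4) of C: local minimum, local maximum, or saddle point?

local maximum

The Hessian of C is constant: H = [[-4, 4], [4, -8]].
det(H) = (-4)·(-8) − 4² = 16.
det(H) > 0 and tr(H) = -12 < 0, so H is negative definite and the point is a local maximum.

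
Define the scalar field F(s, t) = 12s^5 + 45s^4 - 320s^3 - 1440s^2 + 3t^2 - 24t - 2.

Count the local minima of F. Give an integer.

2

F separates as a function of s plus a function of t, so ∇F=0 decouples.
∂F/∂s = 60s(s - 4)(s + 3)(s + 4) = 0 at s ∈ {-4, -3, 0, 4}; ∂F/∂t = 6(t - 4) = 0 at t ∈ {4}.
The Hessian is diagonal: diag(F_ss, F_tt). Second derivatives: F_ss(-4)=-1920, F_ss(-3)=1260, F_ss(0)=-2880, F_ss(4)=13440; F_tt(4)=6.
Local minima occur where both diagonal entries positive: (-3, 4), (4, 4). Count: 2.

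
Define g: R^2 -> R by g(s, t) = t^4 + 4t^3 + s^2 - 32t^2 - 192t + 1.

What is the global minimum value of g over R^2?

g(s,t) separates as P(s) + Q(t) + 1, so its minimum is min P + min Q + 1.
P'(s) = 2s vanishes at s ∈ {0}; Q'(t) = 4(t - 4)(t + 3)(t + 4) vanishes at t ∈ {-4, -3, 4}.
Local minima of P (where P''>0): P(0)=0. Local minima of Q: Q(-4)=256, Q(4)=-768.
So the global minimum of g is P(0) + Q(4) + 1 = 0 − 768 + 1 = -767, attained at (0, 4).

-767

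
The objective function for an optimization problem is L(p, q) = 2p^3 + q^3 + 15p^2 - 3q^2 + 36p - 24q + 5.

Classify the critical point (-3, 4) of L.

The mixed partial ∂²L/∂p∂q is 0, so the Hessian at any point is diag(L_pp, L_qq) = diag(6(2p + 5), 6(q - 1)).
At (-3, 4): H = diag(-6, 18).
The eigenvalues have opposite signs, so H is indefinite: a saddle point.

saddle point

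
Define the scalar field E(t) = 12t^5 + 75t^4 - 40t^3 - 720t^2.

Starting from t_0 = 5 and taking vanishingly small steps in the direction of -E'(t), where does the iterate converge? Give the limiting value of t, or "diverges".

2

E'(t) = 60t(t - 2)(t + 3)(t + 4), so E'(5) = 64800.
Gradient descent moves in the -E' direction, i.e. t is decreasing.
The nearest critical point in that direction is t = 2, where E'' = 3600 > 0 (a local minimum). The iterate converges there.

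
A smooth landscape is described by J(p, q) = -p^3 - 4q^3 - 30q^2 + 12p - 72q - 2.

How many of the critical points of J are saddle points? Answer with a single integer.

2

J separates as a function of p plus a function of q, so ∇J=0 decouples.
∂J/∂p = -3(p - 2)(p + 2) = 0 at p ∈ {-2, 2}; ∂J/∂q = -12(q + 2)(q + 3) = 0 at q ∈ {-3, -2}.
The Hessian is diagonal: diag(J_pp, J_qq). Second derivatives: J_pp(-2)=12, J_pp(2)=-12; J_qq(-3)=12, J_qq(-2)=-12.
Saddle points occur where the two diagonal entries have opposite signs: (-2, -2), (2, -3). Count: 2.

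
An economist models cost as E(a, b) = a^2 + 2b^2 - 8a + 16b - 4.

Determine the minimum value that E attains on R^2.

E(a,b) separates as P(a) + Q(b) − 4, so its minimum is min P + min Q − 4.
P'(a) = 2a - 8 vanishes at a ∈ {4}; Q'(b) = 4b + 16 vanishes at b ∈ {-4}.
Local minima of P (where P''>0): P(4)=-16. Local minima of Q: Q(-4)=-32.
So the global minimum of E is P(4) + Q(-4) − 4 = -16 − 32 − 4 = -52, attained at (4, -4).

-52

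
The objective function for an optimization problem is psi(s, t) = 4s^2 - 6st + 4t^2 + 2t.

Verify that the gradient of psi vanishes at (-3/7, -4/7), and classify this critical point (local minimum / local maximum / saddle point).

local minimum

∇psi = (8s - 6t, -6s + 8t + 2); substituting (-3/7, -4/7) gives ∇psi = (0, 0), so (-3/7, -4/7) is indeed a critical point.
The Hessian of psi is constant: H = [[8, -6], [-6, 8]].
det(H) = 8·8 − (-6)² = 28.
det(H) > 0 and tr(H) = 16 > 0, so H is positive definite and the point is a local minimum.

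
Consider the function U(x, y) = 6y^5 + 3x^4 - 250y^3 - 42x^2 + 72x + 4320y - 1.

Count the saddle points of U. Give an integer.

6

U separates as a function of x plus a function of y, so ∇U=0 decouples.
∂U/∂x = 12(x - 2)(x - 1)(x + 3) = 0 at x ∈ {-3, 1, 2}; ∂U/∂y = 30(y - 4)(y - 3)(y + 3)(y + 4) = 0 at y ∈ {-4, -3, 3, 4}.
The Hessian is diagonal: diag(U_xx, U_yy). Second derivatives: U_xx(-3)=240, U_xx(1)=-48, U_xx(2)=60; U_yy(-4)=-1680, U_yy(-3)=1260, U_yy(3)=-1260, U_yy(4)=1680.
Saddle points occur where the two diagonal entries have opposite signs: (-3, -4), (-3, 3), (1, -3), (1, 4), (2, -4), (2, 3). Count: 6.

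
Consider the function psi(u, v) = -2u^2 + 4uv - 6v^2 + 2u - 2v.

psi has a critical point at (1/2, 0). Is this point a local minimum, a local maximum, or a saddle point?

local maximum

The Hessian of psi is constant: H = [[-4, 4], [4, -12]].
det(H) = (-4)·(-12) − 4² = 32.
det(H) > 0 and tr(H) = -16 < 0, so H is negative definite and the point is a local maximum.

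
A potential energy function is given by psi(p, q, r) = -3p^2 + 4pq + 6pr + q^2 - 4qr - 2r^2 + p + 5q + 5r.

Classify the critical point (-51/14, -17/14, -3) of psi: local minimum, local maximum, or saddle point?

The Hessian is constant: H = [[-6, 4, 6], [4, 2, -4], [6, -4, -4]].
Leading principal minors: Δ₁ = -6, Δ₂ = -28, Δ₃ = -56.
The minors fit neither the all-positive nor the alternating-sign pattern, so H is indefinite: a saddle point.

saddle point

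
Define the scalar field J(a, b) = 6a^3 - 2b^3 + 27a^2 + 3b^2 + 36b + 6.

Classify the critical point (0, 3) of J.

The mixed partial ∂²J/∂a∂b is 0, so the Hessian at any point is diag(J_aa, J_bb) = diag(18(2a + 3), 6(-2b + 1)).
At (0, 3): H = diag(54, -30).
The eigenvalues have opposite signs, so H is indefinite: a saddle point.

saddle point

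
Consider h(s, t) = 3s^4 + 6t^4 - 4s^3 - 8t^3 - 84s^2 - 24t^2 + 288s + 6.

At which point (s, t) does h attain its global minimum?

h(s,t) separates as P(s) + Q(t) + 6, so its minimum is min P + min Q + 6.
P'(s) = 12(s - 3)(s - 2)(s + 4) vanishes at s ∈ {-4, 2, 3}; Q'(t) = 24t(t - 2)(t + 1) vanishes at t ∈ {-1, 0, 2}.
Local minima of P (where P''>0): P(-4)=-1472, P(3)=243. Local minima of Q: Q(-1)=-10, Q(2)=-64.
So the global minimum of h is P(-4) + Q(2) + 6 = -1472 − 64 + 6 = -1530, attained at (-4, 2).

(-4, 2)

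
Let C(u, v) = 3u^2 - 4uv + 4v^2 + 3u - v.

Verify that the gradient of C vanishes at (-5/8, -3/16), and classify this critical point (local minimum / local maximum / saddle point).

local minimum

∇C = (6u - 4v + 3, -4u + 8v - 1); substituting (-5/8, -3/16) gives ∇C = (0, 0), so (-5/8, -3/16) is indeed a critical point.
The Hessian of C is constant: H = [[6, -4], [-4, 8]].
det(H) = 6·8 − (-4)² = 32.
det(H) > 0 and tr(H) = 14 > 0, so H is positive definite and the point is a local minimum.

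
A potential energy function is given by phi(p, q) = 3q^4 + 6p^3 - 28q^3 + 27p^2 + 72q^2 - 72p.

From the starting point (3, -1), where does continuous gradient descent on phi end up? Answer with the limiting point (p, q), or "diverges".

(1, 0)

phi is separable, so gradient descent decouples: p follows -∂phi/∂p, q follows -∂phi/∂q.
∂phi/∂p = 18(p - 1)(p + 4); at p=3 this is 252, so p decreases.
∂phi/∂q = 12q(q - 4)(q - 3); at q=-1 this is -240, so q increases.
p converges to its nearest critical value 1 (a local min of the p-part); q converges to 0. The iterate converges to (1, 0).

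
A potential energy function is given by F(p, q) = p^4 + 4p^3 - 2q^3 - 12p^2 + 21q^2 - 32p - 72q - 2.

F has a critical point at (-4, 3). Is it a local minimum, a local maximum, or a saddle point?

The mixed partial ∂²F/∂p∂q is 0, so the Hessian at any point is diag(F_pp, F_qq) = diag(12(p^2 + 2p - 2), 6(-2q + 7)).
At (-4, 3): H = diag(72, 6).
Both eigenvalues are positive, so H is positive definite: a local minimum.

local minimum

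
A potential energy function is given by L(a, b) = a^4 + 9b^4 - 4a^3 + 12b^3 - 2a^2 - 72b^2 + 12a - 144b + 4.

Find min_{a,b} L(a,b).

-341

L(a,b) separates as P(a) + Q(b) + 4, so its minimum is min P + min Q + 4.
P'(a) = 4(a - 3)(a - 1)(a + 1) vanishes at a ∈ {-1, 1, 3}; Q'(b) = 36(b - 2)(b + 1)(b + 2) vanishes at b ∈ {-2, -1, 2}.
Local minima of P (where P''>0): P(-1)=-9, P(3)=-9. Local minima of Q: Q(-2)=48, Q(2)=-336.
So the global minimum of L is P(-1) + Q(2) + 4 = -9 − 336 + 4 = -341, attained at (-1, 2).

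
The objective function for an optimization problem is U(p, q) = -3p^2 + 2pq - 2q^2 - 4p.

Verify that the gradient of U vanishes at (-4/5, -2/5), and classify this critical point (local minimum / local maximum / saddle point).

local maximum

∇U = (-6p + 2q - 4, 2p - 4q); substituting (-4/5, -2/5) gives ∇U = (0, 0), so (-4/5, -2/5) is indeed a critical point.
The Hessian of U is constant: H = [[-6, 2], [2, -4]].
det(H) = (-6)·(-4) − 2² = 20.
det(H) > 0 and tr(H) = -10 < 0, so H is negative definite and the point is a local maximum.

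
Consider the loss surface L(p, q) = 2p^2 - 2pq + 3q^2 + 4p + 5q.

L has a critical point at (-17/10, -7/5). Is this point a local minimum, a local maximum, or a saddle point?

The Hessian of L is constant: H = [[4, -2], [-2, 6]].
det(H) = 4·6 − (-2)² = 20.
det(H) > 0 and tr(H) = 10 > 0, so H is positive definite and the point is a local minimum.

local minimum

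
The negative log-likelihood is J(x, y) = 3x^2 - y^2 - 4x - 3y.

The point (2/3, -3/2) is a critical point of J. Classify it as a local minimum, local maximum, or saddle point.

The Hessian of J is constant: H = [[6, 0], [0, -2]].
det(H) = 6·(-2) − 0² = -12.
Since det(H) < 0, H is indefinite and the critical point is a saddle point.

saddle point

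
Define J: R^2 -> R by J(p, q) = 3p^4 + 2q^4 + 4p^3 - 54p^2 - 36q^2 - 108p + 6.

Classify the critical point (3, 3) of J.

local minimum

The mixed partial ∂²J/∂p∂q is 0, so the Hessian at any point is diag(J_pp, J_qq) = diag(12(3p^2 + 2p - 9), 24(q^2 - 3)).
At (3, 3): H = diag(288, 144).
Both eigenvalues are positive, so H is positive definite: a local minimum.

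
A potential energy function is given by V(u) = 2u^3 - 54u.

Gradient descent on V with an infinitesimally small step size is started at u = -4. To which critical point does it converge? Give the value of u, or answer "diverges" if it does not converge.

V'(u) = 6(u - 3)(u + 3), so V'(-4) = 42.
Gradient descent moves in the -V' direction, i.e. u is decreasing.
There is no critical point below u=-4, and V' keeps the same sign, so the iterate runs off to −∞.

diverges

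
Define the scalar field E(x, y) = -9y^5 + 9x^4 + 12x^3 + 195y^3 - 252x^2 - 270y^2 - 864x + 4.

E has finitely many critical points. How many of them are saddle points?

E separates as a function of x plus a function of y, so ∇E=0 decouples.
∂E/∂x = 36(x - 4)(x + 2)(x + 3) = 0 at x ∈ {-3, -2, 4}; ∂E/∂y = -45y(y - 3)(y - 1)(y + 4) = 0 at y ∈ {-4, 0, 1, 3}.
The Hessian is diagonal: diag(E_xx, E_yy). Second derivatives: E_xx(-3)=252, E_xx(-2)=-216, E_xx(4)=1512; E_yy(-4)=6300, E_yy(0)=-540, E_yy(1)=450, E_yy(3)=-1890.
Saddle points occur where the two diagonal entries have opposite signs: (-3, 0), (-3, 3), (-2, -4), (-2, 1), (4, 0), (4, 3). Count: 6.

6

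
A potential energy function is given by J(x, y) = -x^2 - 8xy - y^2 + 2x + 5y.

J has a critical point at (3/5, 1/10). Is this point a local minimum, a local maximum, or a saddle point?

saddle point

The Hessian of J is constant: H = [[-2, -8], [-8, -2]].
det(H) = (-2)·(-2) − (-8)² = -60.
Since det(H) < 0, H is indefinite and the critical point is a saddle point.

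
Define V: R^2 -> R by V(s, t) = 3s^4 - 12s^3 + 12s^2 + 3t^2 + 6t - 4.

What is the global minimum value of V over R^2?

V(s,t) separates as P(s) + Q(t) − 4, so its minimum is min P + min Q − 4.
P'(s) = 12s(s - 2)(s - 1) vanishes at s ∈ {0, 1, 2}; Q'(t) = 6(t + 1) vanishes at t ∈ {-1}.
Local minima of P (where P''>0): P(0)=0, P(2)=0. Local minima of Q: Q(-1)=-3.
So the global minimum of V is P(0) + Q(-1) − 4 = 0 − 3 − 4 = -7, attained at (0, -1).

-7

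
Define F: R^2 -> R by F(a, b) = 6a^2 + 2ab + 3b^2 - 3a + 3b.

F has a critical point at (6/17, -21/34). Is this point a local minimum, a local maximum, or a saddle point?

The Hessian of F is constant: H = [[12, 2], [2, 6]].
det(H) = 12·6 − 2² = 68.
det(H) > 0 and tr(H) = 18 > 0, so H is positive definite and the point is a local minimum.

local minimum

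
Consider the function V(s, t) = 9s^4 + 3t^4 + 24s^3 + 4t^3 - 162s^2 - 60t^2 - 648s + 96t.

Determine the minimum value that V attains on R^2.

-2857

V(s,t) separates as P(s) + Q(t), so its minimum is min P + min Q.
P'(s) = 36(s - 3)(s + 2)(s + 3) vanishes at s ∈ {-3, -2, 3}; Q'(t) = 12(t - 2)(t - 1)(t + 4) vanishes at t ∈ {-4, 1, 2}.
Local minima of P (where P''>0): P(-3)=567, P(3)=-2025. Local minima of Q: Q(-4)=-832, Q(2)=32.
So the global minimum of V is P(3) + Q(-4) = -2025 − 832 = -2857, attained at (3, -4).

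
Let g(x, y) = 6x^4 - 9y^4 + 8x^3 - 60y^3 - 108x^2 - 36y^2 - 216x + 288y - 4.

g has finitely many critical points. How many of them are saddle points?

5

g separates as a function of x plus a function of y, so ∇g=0 decouples.
∂g/∂x = 24(x - 3)(x + 1)(x + 3) = 0 at x ∈ {-3, -1, 3}; ∂g/∂y = -36(y - 1)(y + 2)(y + 4) = 0 at y ∈ {-4, -2, 1}.
The Hessian is diagonal: diag(g_xx, g_yy). Second derivatives: g_xx(-3)=288, g_xx(-1)=-192, g_xx(3)=576; g_yy(-4)=-360, g_yy(-2)=216, g_yy(1)=-540.
Saddle points occur where the two diagonal entries have opposite signs: (-3, -4), (-3, 1), (-1, -2), (3, -4), (3, 1). Count: 5.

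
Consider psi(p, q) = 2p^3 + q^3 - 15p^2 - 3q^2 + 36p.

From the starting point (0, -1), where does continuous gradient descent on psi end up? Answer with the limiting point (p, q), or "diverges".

psi is separable, so gradient descent decouples: p follows -∂psi/∂p, q follows -∂psi/∂q.
∂psi/∂p = 6(p - 3)(p - 2); at p=0 this is 36, so p decreases.
∂psi/∂q = 3q(q - 2); at q=-1 this is 9, so q decreases.
The p-coordinate has no critical point in that direction and runs off to infinity.

diverges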